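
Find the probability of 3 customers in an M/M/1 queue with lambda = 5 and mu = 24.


rho = 5/24; P(n) = (1-rho)*rho^n = (1-5/24)*(5/24)^3 = 0.0072

0.0072


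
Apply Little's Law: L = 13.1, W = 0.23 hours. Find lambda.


lambda = L / W = 13.1 / 0.23 = 56.96 per hour

56.96 per hour


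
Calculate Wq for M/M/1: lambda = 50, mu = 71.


rho = 50/71; Wq = rho/(mu - lambda) = 0.0335 hours

0.0335 hours


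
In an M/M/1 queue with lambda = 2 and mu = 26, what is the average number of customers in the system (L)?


rho = 2/26; L = rho/(1-rho) = 0.08

0.08


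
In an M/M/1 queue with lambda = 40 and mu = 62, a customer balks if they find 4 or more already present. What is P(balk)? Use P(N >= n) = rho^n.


P(N >= 4) = rho^4 = (40/62)^4 = 0.1732

0.1732


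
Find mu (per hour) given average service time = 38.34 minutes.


mu = 60 / avg_service_time = 60 / 38.34 = 1.56 per hour

1.56 per hour


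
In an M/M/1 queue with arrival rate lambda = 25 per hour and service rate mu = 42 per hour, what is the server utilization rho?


rho = lambda/mu = 25/42 = 0.5952

0.5952


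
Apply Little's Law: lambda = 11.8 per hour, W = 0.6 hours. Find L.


L = lambda * W = 11.8 * 0.6 = 7.08

7.08


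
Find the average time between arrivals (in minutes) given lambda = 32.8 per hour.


Mean interarrival time = 60/lambda = 60/32.8 = 1.83 minutes

1.83 minutes


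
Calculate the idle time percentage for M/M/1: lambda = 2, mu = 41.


Idle fraction = (1 - rho) * 100 = (1 - 2/41) * 100 = 95.1%

95.1%


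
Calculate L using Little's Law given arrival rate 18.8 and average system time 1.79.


L = lambda * W = 18.8 * 1.79 = 33.65

33.65


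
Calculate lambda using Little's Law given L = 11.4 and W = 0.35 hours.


lambda = L / W = 11.4 / 0.35 = 32.57 per hour

32.57 per hour


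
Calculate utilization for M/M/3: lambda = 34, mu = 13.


rho = lambda/(c*mu) = 34/(3*13) = 0.8718

0.8718


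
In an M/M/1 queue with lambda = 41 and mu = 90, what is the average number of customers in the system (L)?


rho = 41/90; L = rho/(1-rho) = 0.84

0.84


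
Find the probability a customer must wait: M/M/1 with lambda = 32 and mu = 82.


P(wait) = rho = lambda/mu = 32/82 = 0.3902

0.3902


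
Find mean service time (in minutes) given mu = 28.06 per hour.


Mean service time = 60/mu = 60/28.06 = 2.14 minutes

2.14 minutes


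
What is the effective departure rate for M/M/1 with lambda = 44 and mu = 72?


For a stable queue (lambda < mu), throughput = lambda = 44 per hour

44 per hour


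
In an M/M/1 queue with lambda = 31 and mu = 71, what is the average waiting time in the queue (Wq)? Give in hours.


rho = 31/71; Wq = rho/(mu - lambda) = 0.0109 hours

0.0109 hours


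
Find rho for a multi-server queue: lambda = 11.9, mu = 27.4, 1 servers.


rho = lambda / (c * mu) = 11.9 / (1 * 27.4) = 0.4343

0.4343


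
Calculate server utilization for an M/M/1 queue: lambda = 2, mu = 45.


rho = lambda/mu = 2/45 = 0.0444

0.0444


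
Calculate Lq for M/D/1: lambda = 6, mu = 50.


M/D/1: Lq = rho^2 / (2*(1-rho)) where rho = 6/50; Lq = 0.01

0.01


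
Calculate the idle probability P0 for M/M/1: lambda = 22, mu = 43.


P0 = 1 - rho = 1 - 22/43 = 0.4884

0.4884


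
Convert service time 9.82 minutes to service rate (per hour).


mu = 60 / avg_service_time = 60 / 9.82 = 6.11 per hour

6.11 per hour


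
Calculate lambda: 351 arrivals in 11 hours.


lambda = total arrivals / time = 351 / 11 = 31.91 per hour

31.91 per hour


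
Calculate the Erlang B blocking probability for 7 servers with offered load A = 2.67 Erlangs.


B(N,A) = (A^N/N!) / sum(A^k/k!, k=0..N) with N=7, A=2.67 = 0.0134

0.0134


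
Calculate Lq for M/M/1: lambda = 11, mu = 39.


rho = 11/39; Lq = rho^2/(1-rho) = 0.11

0.11


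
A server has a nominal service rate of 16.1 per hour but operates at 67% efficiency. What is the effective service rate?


Effective rate = mu * efficiency = 16.1 * 0.67 = 10.79 per hour

10.79 per hour


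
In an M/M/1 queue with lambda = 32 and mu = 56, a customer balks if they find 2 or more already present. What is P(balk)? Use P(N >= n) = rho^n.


P(N >= 2) = rho^2 = (32/56)^2 = 0.3265

0.3265


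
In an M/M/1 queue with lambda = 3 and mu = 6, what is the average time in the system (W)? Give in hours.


W = 1/(mu - lambda) = 1/(6 - 3) = 0.3333 hours

0.3333 hours


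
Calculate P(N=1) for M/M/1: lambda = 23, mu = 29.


rho = 23/29; P(n) = (1-rho)*rho^n = (1-23/29)*(23/29)^1 = 0.1641

0.1641


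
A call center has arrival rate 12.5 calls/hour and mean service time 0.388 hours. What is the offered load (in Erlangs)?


Offered load a = lambda * E[S] = 12.5 * 0.388 = 4.85 Erlangs

4.85 Erlangs


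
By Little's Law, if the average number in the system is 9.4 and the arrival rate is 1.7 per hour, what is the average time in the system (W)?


W = L / lambda = 9.4 / 1.7 = 5.5294 hours

5.5294 hours


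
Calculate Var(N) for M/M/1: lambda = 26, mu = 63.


rho = 26/63; Var(N) = rho/(1-rho)^2 = 1.2

1.2


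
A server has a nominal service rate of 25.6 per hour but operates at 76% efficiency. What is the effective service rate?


Effective rate = mu * efficiency = 25.6 * 0.76 = 19.46 per hour

19.46 per hour


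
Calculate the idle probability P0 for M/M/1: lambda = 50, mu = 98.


P0 = 1 - rho = 1 - 50/98 = 0.4898

0.4898


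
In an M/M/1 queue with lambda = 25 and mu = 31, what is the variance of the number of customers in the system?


rho = 25/31; Var(N) = rho/(1-rho)^2 = 21.53

21.53


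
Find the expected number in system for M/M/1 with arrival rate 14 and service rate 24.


rho = 14/24; L = rho/(1-rho) = 1.4

1.4


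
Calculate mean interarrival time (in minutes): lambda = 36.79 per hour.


Mean interarrival time = 60/lambda = 60/36.79 = 1.63 minutes

1.63 minutes


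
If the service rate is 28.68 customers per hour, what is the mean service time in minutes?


Mean service time = 60/mu = 60/28.68 = 2.09 minutes

2.09 minutes


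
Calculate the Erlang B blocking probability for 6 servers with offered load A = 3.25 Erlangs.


B(N,A) = (A^N/N!) / sum(A^k/k!, k=0..N) with N=6, A=3.25 = 0.0666

0.0666


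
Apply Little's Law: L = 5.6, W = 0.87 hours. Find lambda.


lambda = L / W = 5.6 / 0.87 = 6.44 per hour

6.44 per hour


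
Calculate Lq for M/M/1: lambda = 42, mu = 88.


rho = 42/88; Lq = rho^2/(1-rho) = 0.44

0.44


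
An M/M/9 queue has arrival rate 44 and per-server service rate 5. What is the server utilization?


rho = lambda/(c*mu) = 44/(9*5) = 0.9778

0.9778


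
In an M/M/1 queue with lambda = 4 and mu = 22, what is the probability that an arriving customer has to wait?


P(wait) = rho = lambda/mu = 4/22 = 0.1818

0.1818


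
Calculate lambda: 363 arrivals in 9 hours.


lambda = total arrivals / time = 363 / 9 = 40.33 per hour

40.33 per hour


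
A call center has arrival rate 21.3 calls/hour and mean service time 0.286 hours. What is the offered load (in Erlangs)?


Offered load a = lambda * E[S] = 21.3 * 0.286 = 6.09 Erlangs

6.09 Erlangs


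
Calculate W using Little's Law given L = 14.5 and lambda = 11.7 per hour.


W = L / lambda = 14.5 / 11.7 = 1.2393 hours

1.2393 hours


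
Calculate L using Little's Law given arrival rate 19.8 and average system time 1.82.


L = lambda * W = 19.8 * 1.82 = 36.04

36.04


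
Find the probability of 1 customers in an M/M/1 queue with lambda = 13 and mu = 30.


rho = 13/30; P(n) = (1-rho)*rho^n = (1-13/30)*(13/30)^1 = 0.2456

0.2456


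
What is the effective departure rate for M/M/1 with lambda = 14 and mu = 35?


For a stable queue (lambda < mu), throughput = lambda = 14 per hour

14 per hour


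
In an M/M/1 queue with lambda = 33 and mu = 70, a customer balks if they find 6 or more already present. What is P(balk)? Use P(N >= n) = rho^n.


P(N >= 6) = rho^6 = (33/70)^6 = 0.011

0.011


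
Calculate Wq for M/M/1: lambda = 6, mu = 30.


rho = 6/30; Wq = rho/(mu - lambda) = 0.0083 hours

0.0083 hours


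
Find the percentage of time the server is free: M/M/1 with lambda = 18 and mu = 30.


Idle fraction = (1 - rho) * 100 = (1 - 18/30) * 100 = 40.0%

40.0%


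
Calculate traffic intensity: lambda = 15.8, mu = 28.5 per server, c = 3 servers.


rho = lambda / (c * mu) = 15.8 / (3 * 28.5) = 0.1848

0.1848


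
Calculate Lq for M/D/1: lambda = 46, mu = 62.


M/D/1: Lq = rho^2 / (2*(1-rho)) where rho = 46/62; Lq = 1.07

1.07


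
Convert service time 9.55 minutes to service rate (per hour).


mu = 60 / avg_service_time = 60 / 9.55 = 6.28 per hour

6.28 per hour


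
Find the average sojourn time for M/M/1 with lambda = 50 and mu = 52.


W = 1/(mu - lambda) = 1/(52 - 50) = 0.5 hours

0.5 hours


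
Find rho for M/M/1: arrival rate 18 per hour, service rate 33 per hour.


rho = lambda/mu = 18/33 = 0.5455

0.5455


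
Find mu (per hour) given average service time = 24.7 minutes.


mu = 60 / avg_service_time = 60 / 24.7 = 2.43 per hour

2.43 per hour


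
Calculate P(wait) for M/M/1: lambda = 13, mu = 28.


P(wait) = rho = lambda/mu = 13/28 = 0.4643

0.4643


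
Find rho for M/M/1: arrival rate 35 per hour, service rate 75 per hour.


rho = lambda/mu = 35/75 = 0.4667

0.4667


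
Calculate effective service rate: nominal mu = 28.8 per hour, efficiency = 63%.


Effective rate = mu * efficiency = 28.8 * 0.63 = 18.14 per hour

18.14 per hour


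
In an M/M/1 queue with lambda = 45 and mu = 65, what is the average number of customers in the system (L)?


rho = 45/65; L = rho/(1-rho) = 2.25

2.25


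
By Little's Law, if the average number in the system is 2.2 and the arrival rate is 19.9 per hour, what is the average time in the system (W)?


W = L / lambda = 2.2 / 19.9 = 0.1106 hours

0.1106 hours


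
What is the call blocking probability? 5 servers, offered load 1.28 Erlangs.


B(N,A) = (A^N/N!) / sum(A^k/k!, k=0..N) with N=5, A=1.28 = 0.008

0.008


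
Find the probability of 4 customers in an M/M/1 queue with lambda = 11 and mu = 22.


rho = 11/22; P(n) = (1-rho)*rho^n = (1-11/22)*(11/22)^4 = 0.0313

0.0313


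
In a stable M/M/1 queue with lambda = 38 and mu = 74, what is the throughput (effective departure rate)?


For a stable queue (lambda < mu), throughput = lambda = 38 per hour

38 per hour


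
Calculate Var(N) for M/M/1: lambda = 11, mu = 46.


rho = 11/46; Var(N) = rho/(1-rho)^2 = 0.41

0.41


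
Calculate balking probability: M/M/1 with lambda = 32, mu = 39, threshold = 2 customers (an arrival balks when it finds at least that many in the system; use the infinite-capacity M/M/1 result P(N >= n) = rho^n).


P(N >= 2) = rho^2 = (32/39)^2 = 0.6732

0.6732


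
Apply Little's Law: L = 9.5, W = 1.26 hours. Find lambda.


lambda = L / W = 9.5 / 1.26 = 7.54 per hour

7.54 per hour


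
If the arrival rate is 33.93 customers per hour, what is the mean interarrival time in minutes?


Mean interarrival time = 60/lambda = 60/33.93 = 1.77 minutes

1.77 minutes


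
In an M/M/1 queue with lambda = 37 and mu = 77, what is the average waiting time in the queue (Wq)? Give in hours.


rho = 37/77; Wq = rho/(mu - lambda) = 0.012 hours

0.012 hours


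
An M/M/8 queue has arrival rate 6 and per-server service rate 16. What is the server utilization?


rho = lambda/(c*mu) = 6/(8*16) = 0.0469

0.0469


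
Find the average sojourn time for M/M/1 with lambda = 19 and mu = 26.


W = 1/(mu - lambda) = 1/(26 - 19) = 0.1429 hours

0.1429 hours


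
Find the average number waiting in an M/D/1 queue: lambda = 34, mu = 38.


M/D/1: Lq = rho^2 / (2*(1-rho)) where rho = 34/38; Lq = 3.8

3.8


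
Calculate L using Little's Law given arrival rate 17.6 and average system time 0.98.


L = lambda * W = 17.6 * 0.98 = 17.25

17.25


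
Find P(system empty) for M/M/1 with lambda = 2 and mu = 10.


P0 = 1 - rho = 1 - 2/10 = 0.8

0.8


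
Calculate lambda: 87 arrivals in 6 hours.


lambda = total arrivals / time = 87 / 6 = 14.5 per hour

14.5 per hour


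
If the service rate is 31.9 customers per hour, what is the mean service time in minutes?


Mean service time = 60/mu = 60/31.9 = 1.88 minutes

1.88 minutes


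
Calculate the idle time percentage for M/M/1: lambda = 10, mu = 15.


Idle fraction = (1 - rho) * 100 = (1 - 10/15) * 100 = 33.3%

33.3%


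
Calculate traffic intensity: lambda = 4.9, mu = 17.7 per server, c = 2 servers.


rho = lambda / (c * mu) = 4.9 / (2 * 17.7) = 0.1384

0.1384


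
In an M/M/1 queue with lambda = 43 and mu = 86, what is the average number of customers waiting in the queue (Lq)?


rho = 43/86; Lq = rho^2/(1-rho) = 0.5

0.5


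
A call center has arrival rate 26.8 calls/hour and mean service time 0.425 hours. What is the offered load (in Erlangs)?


Offered load a = lambda * E[S] = 26.8 * 0.425 = 11.39 Erlangs

11.39 Erlangs


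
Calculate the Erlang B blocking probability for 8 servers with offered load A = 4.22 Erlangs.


B(N,A) = (A^N/N!) / sum(A^k/k!, k=0..N) with N=8, A=4.22 = 0.0377

0.0377


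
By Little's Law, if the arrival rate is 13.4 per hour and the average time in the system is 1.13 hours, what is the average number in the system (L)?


L = lambda * W = 13.4 * 1.13 = 15.14

15.14


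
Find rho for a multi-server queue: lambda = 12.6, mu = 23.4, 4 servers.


rho = lambda / (c * mu) = 12.6 / (4 * 23.4) = 0.1346

0.1346


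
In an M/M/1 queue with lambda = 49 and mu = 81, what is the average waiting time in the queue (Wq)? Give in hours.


rho = 49/81; Wq = rho/(mu - lambda) = 0.0189 hours

0.0189 hours


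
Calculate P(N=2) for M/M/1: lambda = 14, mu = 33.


rho = 14/33; P(n) = (1-rho)*rho^n = (1-14/33)*(14/33)^2 = 0.1036

0.1036


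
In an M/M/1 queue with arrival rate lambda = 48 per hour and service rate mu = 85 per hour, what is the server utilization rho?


rho = lambda/mu = 48/85 = 0.5647

0.5647


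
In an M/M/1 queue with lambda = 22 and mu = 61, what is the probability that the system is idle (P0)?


P0 = 1 - rho = 1 - 22/61 = 0.6393

0.6393


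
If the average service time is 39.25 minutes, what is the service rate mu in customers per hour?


mu = 60 / avg_service_time = 60 / 39.25 = 1.53 per hour

1.53 per hour


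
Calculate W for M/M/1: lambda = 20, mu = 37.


W = 1/(mu - lambda) = 1/(37 - 20) = 0.0588 hours

0.0588 hours


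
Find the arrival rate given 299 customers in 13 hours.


lambda = total arrivals / time = 299 / 13 = 23.0 per hour

23.0 per hour


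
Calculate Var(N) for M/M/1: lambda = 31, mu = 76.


rho = 31/76; Var(N) = rho/(1-rho)^2 = 1.16

1.16


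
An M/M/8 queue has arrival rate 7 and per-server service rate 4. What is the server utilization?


rho = lambda/(c*mu) = 7/(8*4) = 0.2188

0.2188


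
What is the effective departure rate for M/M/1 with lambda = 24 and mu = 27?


For a stable queue (lambda < mu), throughput = lambda = 24 per hour

24 per hour


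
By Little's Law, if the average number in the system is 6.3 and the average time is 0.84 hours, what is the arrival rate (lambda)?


lambda = L / W = 6.3 / 0.84 = 7.5 per hour

7.5 per hour


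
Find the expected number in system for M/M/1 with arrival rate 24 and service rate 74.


rho = 24/74; L = rho/(1-rho) = 0.48

0.48


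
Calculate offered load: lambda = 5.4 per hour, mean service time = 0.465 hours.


Offered load a = lambda * E[S] = 5.4 * 0.465 = 2.51 Erlangs

2.51 Erlangs


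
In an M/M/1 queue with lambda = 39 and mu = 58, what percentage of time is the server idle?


Idle fraction = (1 - rho) * 100 = (1 - 39/58) * 100 = 32.8%

32.8%


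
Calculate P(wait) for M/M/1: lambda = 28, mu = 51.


P(wait) = rho = lambda/mu = 28/51 = 0.549

0.549


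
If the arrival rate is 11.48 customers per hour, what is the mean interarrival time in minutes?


Mean interarrival time = 60/lambda = 60/11.48 = 5.23 minutes

5.23 minutes


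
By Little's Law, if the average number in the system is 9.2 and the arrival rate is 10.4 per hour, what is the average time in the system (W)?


W = L / lambda = 9.2 / 10.4 = 0.8846 hours

0.8846 hours


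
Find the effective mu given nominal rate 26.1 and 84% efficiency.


Effective rate = mu * efficiency = 26.1 * 0.84 = 21.92 per hour

21.92 per hour


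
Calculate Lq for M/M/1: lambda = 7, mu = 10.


rho = 7/10; Lq = rho^2/(1-rho) = 1.63

1.63


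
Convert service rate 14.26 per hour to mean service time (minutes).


Mean service time = 60/mu = 60/14.26 = 4.21 minutes

4.21 minutes


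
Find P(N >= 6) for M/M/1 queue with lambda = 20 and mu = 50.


P(N >= 6) = rho^6 = (20/50)^6 = 0.0041

0.0041


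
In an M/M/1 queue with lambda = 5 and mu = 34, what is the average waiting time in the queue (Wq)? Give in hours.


rho = 5/34; Wq = rho/(mu - lambda) = 0.0051 hours

0.0051 hours


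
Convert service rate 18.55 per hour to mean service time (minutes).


Mean service time = 60/mu = 60/18.55 = 3.23 minutes

3.23 minutes


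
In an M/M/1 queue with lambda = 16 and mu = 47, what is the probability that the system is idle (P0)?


P0 = 1 - rho = 1 - 16/47 = 0.6596

0.6596


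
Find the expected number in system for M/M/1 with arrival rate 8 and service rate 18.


rho = 8/18; L = rho/(1-rho) = 0.8

0.8


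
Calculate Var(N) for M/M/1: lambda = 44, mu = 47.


rho = 44/47; Var(N) = rho/(1-rho)^2 = 229.78

229.78


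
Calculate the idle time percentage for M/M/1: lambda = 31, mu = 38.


Idle fraction = (1 - rho) * 100 = (1 - 31/38) * 100 = 18.4%

18.4%


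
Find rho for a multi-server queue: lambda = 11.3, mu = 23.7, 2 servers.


rho = lambda / (c * mu) = 11.3 / (2 * 23.7) = 0.2384

0.2384


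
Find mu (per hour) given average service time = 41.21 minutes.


mu = 60 / avg_service_time = 60 / 41.21 = 1.46 per hour

1.46 per hour


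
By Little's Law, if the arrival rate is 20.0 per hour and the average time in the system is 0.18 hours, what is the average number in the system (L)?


L = lambda * W = 20.0 * 0.18 = 3.6

3.6


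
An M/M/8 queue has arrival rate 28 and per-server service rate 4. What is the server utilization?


rho = lambda/(c*mu) = 28/(8*4) = 0.875

0.875


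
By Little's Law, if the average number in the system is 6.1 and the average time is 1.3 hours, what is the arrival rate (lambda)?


lambda = L / W = 6.1 / 1.3 = 4.69 per hour

4.69 per hour


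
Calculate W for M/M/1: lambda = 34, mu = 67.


W = 1/(mu - lambda) = 1/(67 - 34) = 0.0303 hours

0.0303 hours


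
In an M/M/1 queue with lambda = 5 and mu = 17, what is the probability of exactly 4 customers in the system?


rho = 5/17; P(n) = (1-rho)*rho^n = (1-5/17)*(5/17)^4 = 0.0053

0.0053


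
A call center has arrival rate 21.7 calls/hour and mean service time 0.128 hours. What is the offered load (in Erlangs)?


Offered load a = lambda * E[S] = 21.7 * 0.128 = 2.78 Erlangs

2.78 Erlangs


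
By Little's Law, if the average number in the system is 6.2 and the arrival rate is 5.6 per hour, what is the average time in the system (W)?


W = L / lambda = 6.2 / 5.6 = 1.1071 hours

1.1071 hours


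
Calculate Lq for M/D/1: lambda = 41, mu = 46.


M/D/1: Lq = rho^2 / (2*(1-rho)) where rho = 41/46; Lq = 3.65

3.65


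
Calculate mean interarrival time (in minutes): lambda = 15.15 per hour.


Mean interarrival time = 60/lambda = 60/15.15 = 3.96 minutes

3.96 minutes


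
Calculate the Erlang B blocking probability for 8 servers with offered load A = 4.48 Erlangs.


B(N,A) = (A^N/N!) / sum(A^k/k!, k=0..N) with N=8, A=4.48 = 0.0475

0.0475


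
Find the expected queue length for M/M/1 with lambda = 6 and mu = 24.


rho = 6/24; Lq = rho^2/(1-rho) = 0.08

0.08


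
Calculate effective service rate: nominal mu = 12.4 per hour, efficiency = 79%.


Effective rate = mu * efficiency = 12.4 * 0.79 = 9.8 per hour

9.8 per hour


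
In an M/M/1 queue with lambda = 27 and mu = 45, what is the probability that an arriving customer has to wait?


P(wait) = rho = lambda/mu = 27/45 = 0.6

0.6


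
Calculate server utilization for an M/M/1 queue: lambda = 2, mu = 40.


rho = lambda/mu = 2/40 = 0.05

0.05


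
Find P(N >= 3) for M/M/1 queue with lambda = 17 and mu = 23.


P(N >= 3) = rho^3 = (17/23)^3 = 0.4038

0.4038


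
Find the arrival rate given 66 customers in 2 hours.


lambda = total arrivals / time = 66 / 2 = 33.0 per hour

33.0 per hour


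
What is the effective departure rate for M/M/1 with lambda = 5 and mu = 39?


For a stable queue (lambda < mu), throughput = lambda = 5 per hour

5 per hour


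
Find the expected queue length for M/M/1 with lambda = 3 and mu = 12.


rho = 3/12; Lq = rho^2/(1-rho) = 0.08

0.08


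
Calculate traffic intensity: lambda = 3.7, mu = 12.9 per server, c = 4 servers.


rho = lambda / (c * mu) = 3.7 / (4 * 12.9) = 0.0717

0.0717


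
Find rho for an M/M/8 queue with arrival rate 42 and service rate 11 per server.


rho = lambda/(c*mu) = 42/(8*11) = 0.4773

0.4773


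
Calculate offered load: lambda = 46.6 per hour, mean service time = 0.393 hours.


Offered load a = lambda * E[S] = 46.6 * 0.393 = 18.31 Erlangs

18.31 Erlangs


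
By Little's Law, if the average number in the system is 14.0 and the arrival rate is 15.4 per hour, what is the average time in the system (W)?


W = L / lambda = 14.0 / 15.4 = 0.9091 hours

0.9091 hours


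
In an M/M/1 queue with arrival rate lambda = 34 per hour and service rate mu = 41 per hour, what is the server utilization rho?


rho = lambda/mu = 34/41 = 0.8293

0.8293


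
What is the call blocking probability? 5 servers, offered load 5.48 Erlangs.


B(N,A) = (A^N/N!) / sum(A^k/k!, k=0..N) with N=5, A=5.48 = 0.3225

0.3225


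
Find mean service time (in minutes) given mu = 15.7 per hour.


Mean service time = 60/mu = 60/15.7 = 3.82 minutes

3.82 minutes


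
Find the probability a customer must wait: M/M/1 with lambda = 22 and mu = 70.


P(wait) = rho = lambda/mu = 22/70 = 0.3143

0.3143


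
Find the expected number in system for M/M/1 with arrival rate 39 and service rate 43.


rho = 39/43; L = rho/(1-rho) = 9.75

9.75


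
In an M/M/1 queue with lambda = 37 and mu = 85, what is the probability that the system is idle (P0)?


P0 = 1 - rho = 1 - 37/85 = 0.5647

0.5647


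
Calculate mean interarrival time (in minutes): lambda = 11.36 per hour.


Mean interarrival time = 60/lambda = 60/11.36 = 5.28 minutes

5.28 minutes


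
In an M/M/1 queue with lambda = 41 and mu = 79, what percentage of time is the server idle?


Idle fraction = (1 - rho) * 100 = (1 - 41/79) * 100 = 48.1%

48.1%


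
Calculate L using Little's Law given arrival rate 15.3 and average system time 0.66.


L = lambda * W = 15.3 * 0.66 = 10.1

10.1


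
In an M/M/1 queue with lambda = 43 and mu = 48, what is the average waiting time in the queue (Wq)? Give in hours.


rho = 43/48; Wq = rho/(mu - lambda) = 0.1792 hours

0.1792 hours


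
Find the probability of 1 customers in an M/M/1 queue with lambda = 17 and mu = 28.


rho = 17/28; P(n) = (1-rho)*rho^n = (1-17/28)*(17/28)^1 = 0.2385

0.2385


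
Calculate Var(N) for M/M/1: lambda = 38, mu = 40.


rho = 38/40; Var(N) = rho/(1-rho)^2 = 380.0

380.0


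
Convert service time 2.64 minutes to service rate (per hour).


mu = 60 / avg_service_time = 60 / 2.64 = 22.73 per hour

22.73 per hour


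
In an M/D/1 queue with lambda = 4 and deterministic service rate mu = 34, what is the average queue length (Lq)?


M/D/1: Lq = rho^2 / (2*(1-rho)) where rho = 4/34; Lq = 0.01

0.01


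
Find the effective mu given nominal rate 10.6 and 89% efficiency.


Effective rate = mu * efficiency = 10.6 * 0.89 = 9.43 per hour

9.43 per hour


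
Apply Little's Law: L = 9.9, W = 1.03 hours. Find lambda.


lambda = L / W = 9.9 / 1.03 = 9.61 per hour

9.61 per hour


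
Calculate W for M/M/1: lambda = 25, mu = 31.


W = 1/(mu - lambda) = 1/(31 - 25) = 0.1667 hours

0.1667 hours


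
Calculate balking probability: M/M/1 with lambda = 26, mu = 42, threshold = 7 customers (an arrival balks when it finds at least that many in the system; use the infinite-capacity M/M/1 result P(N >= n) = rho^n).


P(N >= 7) = rho^7 = (26/42)^7 = 0.0348

0.0348


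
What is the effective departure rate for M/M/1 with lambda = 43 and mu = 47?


For a stable queue (lambda < mu), throughput = lambda = 43 per hour

43 per hour


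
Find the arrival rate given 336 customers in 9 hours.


lambda = total arrivals / time = 336 / 9 = 37.33 per hour

37.33 per hour


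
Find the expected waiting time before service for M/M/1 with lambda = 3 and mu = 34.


rho = 3/34; Wq = rho/(mu - lambda) = 0.0028 hours

0.0028 hours


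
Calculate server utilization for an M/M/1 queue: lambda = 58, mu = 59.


rho = lambda/mu = 58/59 = 0.9831

0.9831


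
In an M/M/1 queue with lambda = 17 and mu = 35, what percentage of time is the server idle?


Idle fraction = (1 - rho) * 100 = (1 - 17/35) * 100 = 51.4%

51.4%


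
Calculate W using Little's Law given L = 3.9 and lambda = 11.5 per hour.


W = L / lambda = 3.9 / 11.5 = 0.3391 hours

0.3391 hours


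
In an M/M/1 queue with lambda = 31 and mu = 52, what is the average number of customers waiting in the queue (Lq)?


rho = 31/52; Lq = rho^2/(1-rho) = 0.88

0.88


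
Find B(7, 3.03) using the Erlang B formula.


B(N,A) = (A^N/N!) / sum(A^k/k!, k=0..N) with N=7, A=3.03 = 0.0228

0.0228


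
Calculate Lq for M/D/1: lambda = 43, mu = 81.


M/D/1: Lq = rho^2 / (2*(1-rho)) where rho = 43/81; Lq = 0.3

0.3


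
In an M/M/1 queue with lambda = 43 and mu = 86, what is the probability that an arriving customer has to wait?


P(wait) = rho = lambda/mu = 43/86 = 0.5

0.5


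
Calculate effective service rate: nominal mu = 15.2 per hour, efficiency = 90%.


Effective rate = mu * efficiency = 15.2 * 0.9 = 13.68 per hour

13.68 per hour


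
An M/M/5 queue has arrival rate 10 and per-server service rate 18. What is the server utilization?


rho = lambda/(c*mu) = 10/(5*18) = 0.1111

0.1111


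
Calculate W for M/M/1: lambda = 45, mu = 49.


W = 1/(mu - lambda) = 1/(49 - 45) = 0.25 hours

0.25 hours


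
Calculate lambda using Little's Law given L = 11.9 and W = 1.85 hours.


lambda = L / W = 11.9 / 1.85 = 6.43 per hour

6.43 per hour


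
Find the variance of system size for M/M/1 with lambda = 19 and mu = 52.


rho = 19/52; Var(N) = rho/(1-rho)^2 = 0.91

0.91


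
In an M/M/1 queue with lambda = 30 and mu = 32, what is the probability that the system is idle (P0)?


P0 = 1 - rho = 1 - 30/32 = 0.0625

0.0625


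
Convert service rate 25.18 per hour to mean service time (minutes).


Mean service time = 60/mu = 60/25.18 = 2.38 minutes

2.38 minutes


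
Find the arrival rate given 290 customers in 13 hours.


lambda = total arrivals / time = 290 / 13 = 22.31 per hour

22.31 per hour


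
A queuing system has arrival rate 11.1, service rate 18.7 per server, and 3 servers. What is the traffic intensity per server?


rho = lambda / (c * mu) = 11.1 / (3 * 18.7) = 0.1979

0.1979


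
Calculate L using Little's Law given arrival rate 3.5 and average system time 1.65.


L = lambda * W = 3.5 * 1.65 = 5.78

5.78


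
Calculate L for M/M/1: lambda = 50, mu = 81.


rho = 50/81; L = rho/(1-rho) = 1.61

1.61


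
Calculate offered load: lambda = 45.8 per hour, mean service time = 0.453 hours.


Offered load a = lambda * E[S] = 45.8 * 0.453 = 20.75 Erlangs

20.75 Erlangs


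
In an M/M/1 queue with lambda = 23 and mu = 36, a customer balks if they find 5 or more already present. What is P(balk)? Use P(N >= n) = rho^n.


P(N >= 5) = rho^5 = (23/36)^5 = 0.1064

0.1064


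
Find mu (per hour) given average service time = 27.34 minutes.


mu = 60 / avg_service_time = 60 / 27.34 = 2.19 per hour

2.19 per hour


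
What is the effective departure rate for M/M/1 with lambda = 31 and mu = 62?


For a stable queue (lambda < mu), throughput = lambda = 31 per hour

31 per hour


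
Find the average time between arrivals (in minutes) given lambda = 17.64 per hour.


Mean interarrival time = 60/lambda = 60/17.64 = 3.4 minutes

3.4 minutes


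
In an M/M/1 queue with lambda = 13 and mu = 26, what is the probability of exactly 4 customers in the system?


rho = 13/26; P(n) = (1-rho)*rho^n = (1-13/26)*(13/26)^4 = 0.0313

0.0313


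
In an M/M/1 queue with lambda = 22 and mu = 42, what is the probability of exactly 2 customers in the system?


rho = 22/42; P(n) = (1-rho)*rho^n = (1-22/42)*(22/42)^2 = 0.1307

0.1307


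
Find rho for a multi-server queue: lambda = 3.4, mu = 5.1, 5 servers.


rho = lambda / (c * mu) = 3.4 / (5 * 5.1) = 0.1333

0.1333


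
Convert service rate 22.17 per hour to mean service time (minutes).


Mean service time = 60/mu = 60/22.17 = 2.71 minutes

2.71 minutes


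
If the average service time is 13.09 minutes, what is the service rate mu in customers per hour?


mu = 60 / avg_service_time = 60 / 13.09 = 4.58 per hour

4.58 per hour


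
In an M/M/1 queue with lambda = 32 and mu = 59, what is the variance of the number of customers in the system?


rho = 32/59; Var(N) = rho/(1-rho)^2 = 2.59

2.59


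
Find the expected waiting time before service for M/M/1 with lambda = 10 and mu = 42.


rho = 10/42; Wq = rho/(mu - lambda) = 0.0074 hours

0.0074 hours


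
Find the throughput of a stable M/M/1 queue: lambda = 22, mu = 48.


For a stable queue (lambda < mu), throughput = lambda = 22 per hour

22 per hour


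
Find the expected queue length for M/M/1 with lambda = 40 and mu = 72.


rho = 40/72; Lq = rho^2/(1-rho) = 0.69

0.69


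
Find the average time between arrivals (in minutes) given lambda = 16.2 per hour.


Mean interarrival time = 60/lambda = 60/16.2 = 3.7 minutes

3.7 minutes


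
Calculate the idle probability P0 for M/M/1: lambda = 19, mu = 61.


P0 = 1 - rho = 1 - 19/61 = 0.6885

0.6885


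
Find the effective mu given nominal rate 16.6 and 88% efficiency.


Effective rate = mu * efficiency = 16.6 * 0.88 = 14.61 per hour

14.61 per hour


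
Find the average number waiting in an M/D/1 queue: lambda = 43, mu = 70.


M/D/1: Lq = rho^2 / (2*(1-rho)) where rho = 43/70; Lq = 0.49

0.49


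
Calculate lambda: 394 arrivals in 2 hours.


lambda = total arrivals / time = 394 / 2 = 197.0 per hour

197.0 per hour


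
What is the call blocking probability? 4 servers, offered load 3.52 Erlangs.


B(N,A) = (A^N/N!) / sum(A^k/k!, k=0..N) with N=4, A=3.52 = 0.2624

0.2624


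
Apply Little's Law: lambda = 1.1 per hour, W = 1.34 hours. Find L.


L = lambda * W = 1.1 * 1.34 = 1.47

1.47


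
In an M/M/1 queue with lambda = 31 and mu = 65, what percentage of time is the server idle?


Idle fraction = (1 - rho) * 100 = (1 - 31/65) * 100 = 52.3%

52.3%


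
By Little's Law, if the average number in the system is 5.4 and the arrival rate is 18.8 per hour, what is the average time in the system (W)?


W = L / lambda = 5.4 / 18.8 = 0.2872 hours

0.2872 hours


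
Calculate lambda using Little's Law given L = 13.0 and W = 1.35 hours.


lambda = L / W = 13.0 / 1.35 = 9.63 per hour

9.63 per hour


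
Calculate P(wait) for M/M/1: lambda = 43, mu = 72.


P(wait) = rho = lambda/mu = 43/72 = 0.5972

0.5972


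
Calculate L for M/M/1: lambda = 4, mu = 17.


rho = 4/17; L = rho/(1-rho) = 0.31

0.31


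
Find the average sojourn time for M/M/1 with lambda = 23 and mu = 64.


W = 1/(mu - lambda) = 1/(64 - 23) = 0.0244 hours

0.0244 hours


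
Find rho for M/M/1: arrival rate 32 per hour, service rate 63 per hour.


rho = lambda/mu = 32/63 = 0.5079

0.5079


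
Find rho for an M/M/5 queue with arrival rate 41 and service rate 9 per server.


rho = lambda/(c*mu) = 41/(5*9) = 0.9111

0.9111


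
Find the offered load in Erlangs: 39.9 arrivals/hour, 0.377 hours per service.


Offered load a = lambda * E[S] = 39.9 * 0.377 = 15.04 Erlangs

15.04 Erlangs


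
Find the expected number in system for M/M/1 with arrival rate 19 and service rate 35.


rho = 19/35; L = rho/(1-rho) = 1.19

1.19


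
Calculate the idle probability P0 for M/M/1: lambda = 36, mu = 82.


P0 = 1 - rho = 1 - 36/82 = 0.561

0.561


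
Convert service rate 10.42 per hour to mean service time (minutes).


Mean service time = 60/mu = 60/10.42 = 5.76 minutes

5.76 minutes


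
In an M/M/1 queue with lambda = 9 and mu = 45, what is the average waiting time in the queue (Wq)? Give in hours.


rho = 9/45; Wq = rho/(mu - lambda) = 0.0056 hours

0.0056 hours


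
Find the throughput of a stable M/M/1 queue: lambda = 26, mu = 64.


For a stable queue (lambda < mu), throughput = lambda = 26 per hour

26 per hour


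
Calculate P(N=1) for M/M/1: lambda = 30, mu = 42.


rho = 30/42; P(n) = (1-rho)*rho^n = (1-30/42)*(30/42)^1 = 0.2041

0.2041


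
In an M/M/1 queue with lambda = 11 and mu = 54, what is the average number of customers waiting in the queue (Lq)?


rho = 11/54; Lq = rho^2/(1-rho) = 0.05

0.05


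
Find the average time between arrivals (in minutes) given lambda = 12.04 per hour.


Mean interarrival time = 60/lambda = 60/12.04 = 4.98 minutes

4.98 minutes


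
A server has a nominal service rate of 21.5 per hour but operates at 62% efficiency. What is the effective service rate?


Effective rate = mu * efficiency = 21.5 * 0.62 = 13.33 per hour

13.33 per hour


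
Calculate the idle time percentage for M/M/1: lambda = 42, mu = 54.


Idle fraction = (1 - rho) * 100 = (1 - 42/54) * 100 = 22.2%

22.2%


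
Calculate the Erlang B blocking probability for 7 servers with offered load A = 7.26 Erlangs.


B(N,A) = (A^N/N!) / sum(A^k/k!, k=0..N) with N=7, A=7.26 = 0.2648

0.2648


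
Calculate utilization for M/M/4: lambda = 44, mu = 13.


rho = lambda/(c*mu) = 44/(4*13) = 0.8462

0.8462


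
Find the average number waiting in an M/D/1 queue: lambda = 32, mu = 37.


M/D/1: Lq = rho^2 / (2*(1-rho)) where rho = 32/37; Lq = 2.77

2.77


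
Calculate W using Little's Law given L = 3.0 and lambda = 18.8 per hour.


W = L / lambda = 3.0 / 18.8 = 0.1596 hours

0.1596 hours


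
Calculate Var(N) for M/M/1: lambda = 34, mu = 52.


rho = 34/52; Var(N) = rho/(1-rho)^2 = 5.46

5.46


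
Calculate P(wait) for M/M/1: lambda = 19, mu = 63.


P(wait) = rho = lambda/mu = 19/63 = 0.3016

0.3016


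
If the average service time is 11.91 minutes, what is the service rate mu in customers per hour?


mu = 60 / avg_service_time = 60 / 11.91 = 5.04 per hour

5.04 per hour


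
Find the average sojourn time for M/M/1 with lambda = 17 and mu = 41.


W = 1/(mu - lambda) = 1/(41 - 17) = 0.0417 hours

0.0417 hours


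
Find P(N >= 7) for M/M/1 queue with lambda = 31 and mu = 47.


P(N >= 7) = rho^7 = (31/47)^7 = 0.0543

0.0543


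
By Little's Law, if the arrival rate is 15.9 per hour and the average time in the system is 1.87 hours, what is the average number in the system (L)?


L = lambda * W = 15.9 * 1.87 = 29.73

29.73


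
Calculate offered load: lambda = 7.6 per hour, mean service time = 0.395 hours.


Offered load a = lambda * E[S] = 7.6 * 0.395 = 3.0 Erlangs

3.0 Erlangs


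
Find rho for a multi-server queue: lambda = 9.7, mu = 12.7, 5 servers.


rho = lambda / (c * mu) = 9.7 / (5 * 12.7) = 0.1528

0.1528


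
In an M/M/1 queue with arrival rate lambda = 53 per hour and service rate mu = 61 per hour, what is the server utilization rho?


rho = lambda/mu = 53/61 = 0.8689

0.8689


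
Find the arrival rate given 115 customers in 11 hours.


lambda = total arrivals / time = 115 / 11 = 10.45 per hour

10.45 per hour


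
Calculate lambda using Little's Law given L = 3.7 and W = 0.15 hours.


lambda = L / W = 3.7 / 0.15 = 24.67 per hour

24.67 per hour


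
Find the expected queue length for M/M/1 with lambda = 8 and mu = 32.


rho = 8/32; Lq = rho^2/(1-rho) = 0.08

0.08


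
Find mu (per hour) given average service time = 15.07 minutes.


mu = 60 / avg_service_time = 60 / 15.07 = 3.98 per hour

3.98 per hour


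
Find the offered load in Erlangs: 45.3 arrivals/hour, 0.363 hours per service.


Offered load a = lambda * E[S] = 45.3 * 0.363 = 16.44 Erlangs

16.44 Erlangs


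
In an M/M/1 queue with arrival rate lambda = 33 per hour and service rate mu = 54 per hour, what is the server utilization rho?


rho = lambda/mu = 33/54 = 0.6111

0.6111


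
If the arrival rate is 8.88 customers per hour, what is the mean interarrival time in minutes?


Mean interarrival time = 60/lambda = 60/8.88 = 6.76 minutes

6.76 minutes


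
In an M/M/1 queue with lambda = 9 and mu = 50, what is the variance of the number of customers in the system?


rho = 9/50; Var(N) = rho/(1-rho)^2 = 0.27

0.27


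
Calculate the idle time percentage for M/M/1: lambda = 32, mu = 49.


Idle fraction = (1 - rho) * 100 = (1 - 32/49) * 100 = 34.7%

34.7%


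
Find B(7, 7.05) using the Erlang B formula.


B(N,A) = (A^N/N!) / sum(A^k/k!, k=0..N) with N=7, A=7.05 = 0.252

0.252


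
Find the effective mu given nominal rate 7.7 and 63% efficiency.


Effective rate = mu * efficiency = 7.7 * 0.63 = 4.85 per hour

4.85 per hour


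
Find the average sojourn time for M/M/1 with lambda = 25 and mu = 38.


W = 1/(mu - lambda) = 1/(38 - 25) = 0.0769 hours

0.0769 hours


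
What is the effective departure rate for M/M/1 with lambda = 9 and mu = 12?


For a stable queue (lambda < mu), throughput = lambda = 9 per hour

9 per hour


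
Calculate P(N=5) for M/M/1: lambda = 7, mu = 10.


rho = 7/10; P(n) = (1-rho)*rho^n = (1-7/10)*(7/10)^5 = 0.0504

0.0504


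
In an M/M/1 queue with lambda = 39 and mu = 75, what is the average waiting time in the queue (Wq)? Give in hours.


rho = 39/75; Wq = rho/(mu - lambda) = 0.0144 hours

0.0144 hours


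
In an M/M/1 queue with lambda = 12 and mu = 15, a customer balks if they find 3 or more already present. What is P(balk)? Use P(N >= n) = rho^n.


P(N >= 3) = rho^3 = (12/15)^3 = 0.512

0.512


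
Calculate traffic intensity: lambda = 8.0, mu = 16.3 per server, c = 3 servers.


rho = lambda / (c * mu) = 8.0 / (3 * 16.3) = 0.1636

0.1636


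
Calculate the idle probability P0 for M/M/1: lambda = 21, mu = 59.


P0 = 1 - rho = 1 - 21/59 = 0.6441

0.6441


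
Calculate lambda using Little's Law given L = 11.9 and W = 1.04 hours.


lambda = L / W = 11.9 / 1.04 = 11.44 per hour

11.44 per hour


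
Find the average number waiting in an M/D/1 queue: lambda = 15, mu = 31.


M/D/1: Lq = rho^2 / (2*(1-rho)) where rho = 15/31; Lq = 0.23

0.23


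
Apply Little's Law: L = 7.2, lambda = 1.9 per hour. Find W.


W = L / lambda = 7.2 / 1.9 = 3.7895 hours

3.7895 hours


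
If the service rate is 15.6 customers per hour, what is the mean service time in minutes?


Mean service time = 60/mu = 60/15.6 = 3.85 minutes

3.85 minutes
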